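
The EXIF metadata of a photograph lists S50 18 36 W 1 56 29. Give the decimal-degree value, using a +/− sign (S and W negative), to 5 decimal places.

Lat: 18′ + 36″ = 18.60000′; 50 + 18.60000/60 = 50.310000
hemisphere S, so the sign is −
Longitude: 1° + 56/60 + 29/3600 = 1 + 0.933333 + 0.008056 = 1.941389
W ⇒ negate

-50.31000, -1.94139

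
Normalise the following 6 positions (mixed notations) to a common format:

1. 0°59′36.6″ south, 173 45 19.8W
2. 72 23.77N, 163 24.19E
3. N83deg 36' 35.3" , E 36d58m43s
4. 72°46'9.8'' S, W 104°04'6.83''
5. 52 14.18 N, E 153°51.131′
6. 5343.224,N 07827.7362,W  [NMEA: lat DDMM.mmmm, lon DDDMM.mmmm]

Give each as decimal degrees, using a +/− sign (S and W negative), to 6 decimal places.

1. -0.993500, -173.755500
2. 72.396167, 163.403167
3. 83.609806, 36.978611
4. -72.769389, -104.068564
5. 52.236333, 153.852183
6. 53.720400, -78.462270

Point 1:
  Latitude: 0° + 59/60 + 36.6/3600 = 0 + 0.983333 + 0.010167 = 0.9935000
  S ⇒ negate
  Longitude: 173° + 45/60 + 19.8/3600 = 173 + 0.750000 + 0.005500 = 173.7555000
  W → negative
Point 2:
  Latitude: 23.77′ = 0.396167°; total 72.3961667
  N → positive
  λ: 24.19′ = 0.403167°; total 163.4031667
  E → positive
Point 3:
  Latitude: 83 + 36/60 + 35.3/3600 = 83.6098056
  N ⇒ keep positive
  λ: 36° + 58/60 + 43/3600 = 36 + 0.966667 + 0.011944 = 36.9786111
  E → positive
Point 4:
  Lat: 72 + 46/60 + 9.8/3600 = 72.7693889
  hemisphere S, so the sign is −
  Longitude: 104° + 4/60 + 6.83/3600 = 104 + 0.066667 + 0.001897 = 104.0685639
  W ⇒ negate
Point 5:
  Lat: 52 + 14.18/60 = 52.2363333
  N → positive
  λ: 153 + 51.131/60 = 153.8521833
  E ⇒ keep positive
Point 6:
  Lat: degrees = first 2 digits = 53, minutes = 43.224; 53 + 43.224/60 = 53.7204000
  N ⇒ keep positive
  λ: split at 3 digits → 078° and 27.7362′; 78 + 27.7362/60 = 78.4622700
  W → negative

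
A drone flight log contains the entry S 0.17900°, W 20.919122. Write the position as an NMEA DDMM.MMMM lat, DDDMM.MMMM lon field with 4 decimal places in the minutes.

φ: minutes = (0.179000 − 0) × 60 = 10.740000
λ: fractional part 0.919122 → 55.147320 minutes

0010.7400,S / 02055.1473,W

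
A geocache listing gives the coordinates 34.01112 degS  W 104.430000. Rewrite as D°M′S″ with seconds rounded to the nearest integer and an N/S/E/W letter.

34°00′40″ S, 104°25′48″ W

φ: 0.011120 × 60 = 0.66720′ → 0′, remainder × 60 = 40.03″
λ: 0.430000° → 25.80000′; 0.80000 × 60 = 48.00″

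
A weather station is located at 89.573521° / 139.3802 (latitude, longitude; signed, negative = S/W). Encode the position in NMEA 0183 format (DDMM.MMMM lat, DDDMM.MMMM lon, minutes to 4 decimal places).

φ: minutes = (89.573521 − 89) × 60 = 34.411260
λ: fractional part 0.380200 → 22.812000 minutes

8934.4113,N / 13922.8120,E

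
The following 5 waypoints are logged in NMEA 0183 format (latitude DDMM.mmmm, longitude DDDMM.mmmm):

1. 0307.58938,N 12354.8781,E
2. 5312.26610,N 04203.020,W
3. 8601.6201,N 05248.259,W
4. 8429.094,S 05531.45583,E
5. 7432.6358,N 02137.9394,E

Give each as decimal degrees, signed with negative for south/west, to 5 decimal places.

Point 1:
  Latitude: split at 2 digits → 03° and 7.58938′; 3 + 7.58938/60 = 3.126490
  N → positive
  Longitude: split at 3 digits → 123° and 54.8781′; 123 + 54.8781/60 = 123.914635
  E → positive
Point 2:
  Latitude: degrees = first 2 digits = 53, minutes = 12.2661; 53 + 12.2661/60 = 53.204435
  N → positive
  λ: degrees = first 3 digits = 42, minutes = 3.02; 42 + 3.02/60 = 42.050333
  hemisphere W, so the sign is −
Point 3:
  Latitude: split at 2 digits → 86° and 1.6201′; 86 + 1.6201/60 = 86.027002
  N ⇒ keep positive
  Lon: degrees = first 3 digits = 52, minutes = 48.259; 52 + 48.259/60 = 52.804317
  hemisphere W, so the sign is −
Point 4:
  φ: split at 2 digits → 84° and 29.094′; 84 + 29.094/60 = 84.484900
  hemisphere S, so the sign is −
  Lon: degrees = first 3 digits = 55, minutes = 31.45583; 55 + 31.45583/60 = 55.524264
  E ⇒ keep positive
Point 5:
  Latitude: degrees = first 2 digits = 74, minutes = 32.6358; 74 + 32.6358/60 = 74.543930
  N ⇒ keep positive
  Longitude: split at 3 digits → 021° and 37.9394′; 21 + 37.9394/60 = 21.632323
  E ⇒ keep positive

1. 3.12649, 123.91464
2. 53.20444, -42.05033
3. 86.02700, -52.80432
4. -84.48490, 55.52426
5. 74.54393, 21.63232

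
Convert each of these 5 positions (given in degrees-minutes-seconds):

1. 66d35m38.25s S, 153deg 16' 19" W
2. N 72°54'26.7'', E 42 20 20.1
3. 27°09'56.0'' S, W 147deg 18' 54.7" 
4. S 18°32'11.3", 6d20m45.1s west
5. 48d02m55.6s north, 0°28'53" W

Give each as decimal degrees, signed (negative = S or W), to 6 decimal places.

1. -66.593958, -153.271944
2. 72.907417, 42.338917
3. -27.165556, -147.315194
4. -18.536472, -6.345861
5. 48.048778, -0.481389

Point 1:
  Lat: 66° + 35/60 + 38.25/3600 = 66 + 0.583333 + 0.010625 = 66.5939583
  S ⇒ negate
  λ: 16′ + 19″ = 16.31667′; 153 + 16.31667/60 = 153.2719444
  W ⇒ negate
Point 2:
  φ: 54′ + 26.7″ = 54.44500′; 72 + 54.44500/60 = 72.9074167
  N ⇒ keep positive
  Longitude: 42 + 20/60 + 20.1/3600 = 42.3389167
  E → positive
Point 3:
  φ: 27° + 9/60 + 56/3600 = 27 + 0.150000 + 0.015556 = 27.1655556
  S → negative
  Longitude: 147 + 18/60 + 54.7/3600 = 147.3151944
  W ⇒ negate
Point 4:
  Lat: 18 + 32/60 + 11.3/3600 = 18.5364722
  S ⇒ negate
  Lon: 6 + 20/60 + 45.1/3600 = 6.3458611
  W → negative
Point 5:
  Lat: 48 + 2/60 + 55.6/3600 = 48.0487778
  N → positive
  Longitude: 0 + 28/60 + 53/3600 = 0.4813889
  W → negative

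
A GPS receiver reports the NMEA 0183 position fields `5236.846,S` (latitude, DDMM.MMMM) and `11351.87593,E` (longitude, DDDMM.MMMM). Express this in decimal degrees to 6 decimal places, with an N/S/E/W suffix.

52.614100° S, 113.864599° E

φ: split at 2 digits → 52° and 36.846′; 52 + 36.846/60 = 52.6141000
Longitude: degrees = first 3 digits = 113, minutes = 51.87593; 113 + 51.87593/60 = 113.8645988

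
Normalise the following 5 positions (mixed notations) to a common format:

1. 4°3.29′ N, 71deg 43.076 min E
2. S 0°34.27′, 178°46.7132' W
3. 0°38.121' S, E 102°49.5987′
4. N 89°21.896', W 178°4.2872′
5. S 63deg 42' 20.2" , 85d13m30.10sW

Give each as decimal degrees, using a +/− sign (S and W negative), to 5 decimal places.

1. 4.05483, 71.71793
2. -0.57117, -178.77855
3. -0.63535, 102.82665
4. 89.36493, -178.07145
5. -63.70561, -85.22503

Point 1:
  Latitude: 3.29′ = 0.054833°; total 4.054833
  N ⇒ keep positive
  Lon: 71 + 43.076/60 = 71.717933
  E → positive
Point 2:
  Latitude: 0 + 34.27/60 = 0.571167
  S ⇒ negate
  λ: 46.7132′ = 0.778553°; total 178.778553
  W ⇒ negate
Point 3:
  Latitude: 0 + 38.121/60 = 0.635350
  hemisphere S, so the sign is −
  Longitude: 49.5987′ = 0.826645°; total 102.826645
  E ⇒ keep positive
Point 4:
  Latitude: 21.896′ = 0.364933°; total 89.364933
  N → positive
  Lon: 4.2872′ = 0.071453°; total 178.071453
  hemisphere W, so the sign is −
Point 5:
  Latitude: 63 + 42/60 + 20.2/3600 = 63.705611
  hemisphere S, so the sign is −
  λ: 13′ + 30.1″ = 13.50167′; 85 + 13.50167/60 = 85.225028
  hemisphere W, so the sign is −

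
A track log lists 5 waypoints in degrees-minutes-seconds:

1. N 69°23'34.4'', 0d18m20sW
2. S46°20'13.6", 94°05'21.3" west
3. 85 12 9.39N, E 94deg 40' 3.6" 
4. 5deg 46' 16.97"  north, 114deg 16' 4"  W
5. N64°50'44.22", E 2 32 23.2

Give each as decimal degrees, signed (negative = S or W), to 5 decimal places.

1. 69.39289, -0.30556
2. -46.33711, -94.08925
3. 85.20261, 94.66767
4. 5.77138, -114.26778
5. 64.84562, 2.53978

Point 1:
  φ: 69 + 23/60 + 34.4/3600 = 69.392889
  N ⇒ keep positive
  Lon: 18′ + 20″ = 18.33333′; 0 + 18.33333/60 = 0.305556
  W ⇒ negate
Point 2:
  φ: 46 + 20/60 + 13.6/3600 = 46.337111
  S ⇒ negate
  Longitude: 5′ + 21.3″ = 5.35500′; 94 + 5.35500/60 = 94.089250
  W ⇒ negate
Point 3:
  Lat: 12′ + 9.39″ = 12.15650′; 85 + 12.15650/60 = 85.202608
  N → positive
  Longitude: 94° + 40/60 + 3.6/3600 = 94 + 0.666667 + 0.001000 = 94.667667
  E ⇒ keep positive
Point 4:
  φ: 5 + 46/60 + 16.97/3600 = 5.771381
  N → positive
  Lon: 114 + 16/60 + 4/3600 = 114.267778
  hemisphere W, so the sign is −
Point 5:
  Lat: 64° + 50/60 + 44.22/3600 = 64 + 0.833333 + 0.012283 = 64.845617
  N → positive
  λ: 2° + 32/60 + 23.2/3600 = 2 + 0.533333 + 0.006444 = 2.539778
  E → positive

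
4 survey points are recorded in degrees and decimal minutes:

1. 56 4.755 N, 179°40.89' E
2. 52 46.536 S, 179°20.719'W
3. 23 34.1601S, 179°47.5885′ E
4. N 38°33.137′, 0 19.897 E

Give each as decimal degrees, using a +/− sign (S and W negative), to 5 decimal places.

Point 1:
  Latitude: 4.755′ = 0.079250°; total 56.079250
  N ⇒ keep positive
  Lon: 40.89′ = 0.681500°; total 179.681500
  E ⇒ keep positive
Point 2:
  Latitude: 46.536′ = 0.775600°; total 52.775600
  S ⇒ negate
  λ: 20.719′ = 0.345317°; total 179.345317
  W ⇒ negate
Point 3:
  φ: 23 + 34.1601/60 = 23.569335
  hemisphere S, so the sign is −
  Longitude: 47.5885′ = 0.793142°; total 179.793142
  E → positive
Point 4:
  Latitude: 38 + 33.137/60 = 38.552283
  N → positive
  Lon: 0 + 19.897/60 = 0.331617
  E ⇒ keep positive

1. 56.07925, 179.68150
2. -52.77560, -179.34532
3. -23.56934, 179.79314
4. 38.55228, 0.33162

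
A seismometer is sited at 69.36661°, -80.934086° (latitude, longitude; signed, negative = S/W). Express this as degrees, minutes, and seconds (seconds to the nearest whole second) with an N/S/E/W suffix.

69°22′0″ N, 80°56′3″ W

Lat: 0.366610 × 60 = 21.99660′ → 21′, remainder × 60 = 59.80″
rounding gives 60″ → carry → 69°22′0″
Longitude is negative → W; |value| = 80.934086
λ: whole degrees 80; 56.04516′ → 56′ and 2.71″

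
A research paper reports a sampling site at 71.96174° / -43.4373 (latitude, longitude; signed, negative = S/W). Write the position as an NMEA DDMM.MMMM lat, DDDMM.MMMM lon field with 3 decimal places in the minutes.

7157.704,N / 04326.238,W

φ: 71° + 0.961740 × 60 = 71° 57.70440′
Longitude is negative → W; |value| = 43.437300
Lon: minutes = (43.437300 − 43) × 60 = 26.23800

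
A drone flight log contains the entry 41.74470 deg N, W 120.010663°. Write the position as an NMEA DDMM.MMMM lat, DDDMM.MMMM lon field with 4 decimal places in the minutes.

φ: fractional part 0.744700 → 44.682000 minutes
Lon: 120° + 0.010663 × 60 = 120° 0.639780′

4144.6820,N / 12000.6398,W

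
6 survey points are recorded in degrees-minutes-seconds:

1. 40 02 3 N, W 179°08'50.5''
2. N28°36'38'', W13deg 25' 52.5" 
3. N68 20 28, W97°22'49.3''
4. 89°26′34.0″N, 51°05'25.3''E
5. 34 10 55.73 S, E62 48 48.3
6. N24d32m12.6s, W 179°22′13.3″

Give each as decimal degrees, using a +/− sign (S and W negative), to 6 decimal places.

Point 1:
  φ: 40° + 2/60 + 3/3600 = 40 + 0.033333 + 0.000833 = 40.0341667
  N ⇒ keep positive
  Longitude: 179 + 8/60 + 50.5/3600 = 179.1473611
  W → negative
Point 2:
  Lat: 36′ + 38″ = 36.63333′; 28 + 36.63333/60 = 28.6105556
  N → positive
  λ: 25′ + 52.5″ = 25.87500′; 13 + 25.87500/60 = 13.4312500
  W → negative
Point 3:
  φ: 20′ + 28″ = 20.46667′; 68 + 20.46667/60 = 68.3411111
  N ⇒ keep positive
  λ: 97° + 22/60 + 49.3/3600 = 97 + 0.366667 + 0.013694 = 97.3803611
  W → negative
Point 4:
  Latitude: 89 + 26/60 + 34/3600 = 89.4427778
  N ⇒ keep positive
  Longitude: 51 + 5/60 + 25.3/3600 = 51.0903611
  E ⇒ keep positive
Point 5:
  Latitude: 34 + 10/60 + 55.73/3600 = 34.1821472
  hemisphere S, so the sign is −
  Lon: 62 + 48/60 + 48.3/3600 = 62.8134167
  E → positive
Point 6:
  Lat: 24° + 32/60 + 12.6/3600 = 24 + 0.533333 + 0.003500 = 24.5368333
  N → positive
  λ: 22′ + 13.3″ = 22.22167′; 179 + 22.22167/60 = 179.3703611
  W → negative

1. 40.034167, -179.147361
2. 28.610556, -13.431250
3. 68.341111, -97.380361
4. 89.442778, 51.090361
5. -34.182147, 62.813417
6. 24.536833, -179.370361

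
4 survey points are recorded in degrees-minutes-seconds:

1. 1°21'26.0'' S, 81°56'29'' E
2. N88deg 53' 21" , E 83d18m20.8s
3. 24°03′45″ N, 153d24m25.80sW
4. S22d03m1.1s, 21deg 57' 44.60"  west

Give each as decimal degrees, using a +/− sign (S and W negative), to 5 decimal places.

Point 1:
  Latitude: 21′ + 26″ = 21.43333′; 1 + 21.43333/60 = 1.357222
  S ⇒ negate
  Lon: 56′ + 29″ = 56.48333′; 81 + 56.48333/60 = 81.941389
  E → positive
Point 2:
  Latitude: 88° + 53/60 + 21/3600 = 88 + 0.883333 + 0.005833 = 88.889167
  N ⇒ keep positive
  Longitude: 18′ + 20.8″ = 18.34667′; 83 + 18.34667/60 = 83.305778
  E ⇒ keep positive
Point 3:
  Lat: 24° + 3/60 + 45/3600 = 24 + 0.050000 + 0.012500 = 24.062500
  N ⇒ keep positive
  λ: 24′ + 25.8″ = 24.43000′; 153 + 24.43000/60 = 153.407167
  W → negative
Point 4:
  φ: 22° + 3/60 + 1.1/3600 = 22 + 0.050000 + 0.000306 = 22.050306
  S ⇒ negate
  λ: 57′ + 44.6″ = 57.74333′; 21 + 57.74333/60 = 21.962389
  W ⇒ negate

1. -1.35722, 81.94139
2. 88.88917, 83.30578
3. 24.06250, -153.40717
4. -22.05031, -21.96239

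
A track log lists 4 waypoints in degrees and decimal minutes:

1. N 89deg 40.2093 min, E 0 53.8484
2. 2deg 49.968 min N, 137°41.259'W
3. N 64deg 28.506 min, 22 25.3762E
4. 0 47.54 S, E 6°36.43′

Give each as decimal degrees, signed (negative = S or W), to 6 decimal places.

1. 89.670155, 0.897473
2. 2.832800, -137.687650
3. 64.475100, 22.422937
4. -0.792333, 6.607167

Point 1:
  Latitude: 89 + 40.2093/60 = 89.6701550
  N → positive
  Lon: 53.8484′ = 0.897473°; total 0.8974733
  E ⇒ keep positive
Point 2:
  Latitude: 2 + 49.968/60 = 2.8328000
  N → positive
  Longitude: 41.259′ = 0.687650°; total 137.6876500
  hemisphere W, so the sign is −
Point 3:
  φ: 28.506′ = 0.475100°; total 64.4751000
  N ⇒ keep positive
  Longitude: 25.3762′ = 0.422937°; total 22.4229367
  E → positive
Point 4:
  Lat: 0 + 47.54/60 = 0.7923333
  S → negative
  Longitude: 6 + 36.43/60 = 6.6071667
  E ⇒ keep positive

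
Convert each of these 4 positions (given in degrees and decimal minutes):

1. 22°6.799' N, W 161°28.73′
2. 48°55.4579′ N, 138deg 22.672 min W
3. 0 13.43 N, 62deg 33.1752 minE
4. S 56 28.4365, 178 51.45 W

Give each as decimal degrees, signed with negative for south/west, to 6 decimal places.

Point 1:
  Lat: 6.799′ = 0.113317°; total 22.1133167
  N ⇒ keep positive
  Longitude: 28.73′ = 0.478833°; total 161.4788333
  W ⇒ negate
Point 2:
  Latitude: 55.4579′ = 0.924298°; total 48.9242983
  N ⇒ keep positive
  λ: 138 + 22.672/60 = 138.3778667
  W → negative
Point 3:
  Lat: 13.43′ = 0.223833°; total 0.2238333
  N → positive
  Lon: 33.1752′ = 0.552920°; total 62.5529200
  E → positive
Point 4:
  Latitude: 56 + 28.4365/60 = 56.4739417
  S ⇒ negate
  λ: 178 + 51.45/60 = 178.8575000
  hemisphere W, so the sign is −

1. 22.113317, -161.478833
2. 48.924298, -138.377867
3. 0.223833, 62.552920
4. -56.473942, -178.857500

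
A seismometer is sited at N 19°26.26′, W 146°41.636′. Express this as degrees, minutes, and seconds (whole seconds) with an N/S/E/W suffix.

Latitude: fractional minutes 0.26000 × 60 = 15.60″
Lon: fractional minutes 0.63600 × 60 = 38.16″

19°26′16″ N, 146°41′38″ W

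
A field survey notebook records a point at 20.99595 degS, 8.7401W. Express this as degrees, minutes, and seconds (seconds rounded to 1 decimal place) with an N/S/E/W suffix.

Lat: whole degrees 20; 59.75700′ → 59′ and 45.420″
λ: 0.740100 × 60 = 44.40600′ → 44′, remainder × 60 = 24.360″

20°59′45.4″ S, 8°44′24.4″ W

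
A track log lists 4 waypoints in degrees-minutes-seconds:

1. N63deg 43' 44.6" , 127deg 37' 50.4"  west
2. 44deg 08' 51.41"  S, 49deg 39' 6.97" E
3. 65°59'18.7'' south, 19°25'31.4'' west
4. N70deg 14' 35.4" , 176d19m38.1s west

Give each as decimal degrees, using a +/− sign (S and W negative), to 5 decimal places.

1. 63.72906, -127.63067
2. -44.14761, 49.65194
3. -65.98853, -19.42539
4. 70.24317, -176.32725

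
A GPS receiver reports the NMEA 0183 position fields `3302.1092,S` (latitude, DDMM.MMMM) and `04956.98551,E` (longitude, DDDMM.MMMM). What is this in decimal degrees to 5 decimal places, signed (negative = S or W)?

-33.03515, 49.94976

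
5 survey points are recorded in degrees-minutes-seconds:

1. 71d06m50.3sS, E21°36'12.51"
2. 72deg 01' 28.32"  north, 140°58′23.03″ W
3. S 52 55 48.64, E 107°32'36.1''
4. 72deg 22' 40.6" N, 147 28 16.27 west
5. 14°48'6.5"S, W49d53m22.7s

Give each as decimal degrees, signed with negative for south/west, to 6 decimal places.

1. -71.113972, 21.603475
2. 72.024533, -140.973064
3. -52.930178, 107.543361
4. 72.377944, -147.471186
5. -14.801806, -49.889639

Point 1:
  φ: 71 + 6/60 + 50.3/3600 = 71.1139722
  S → negative
  λ: 21° + 36/60 + 12.51/3600 = 21 + 0.600000 + 0.003475 = 21.6034750
  E → positive
Point 2:
  φ: 1′ + 28.32″ = 1.47200′; 72 + 1.47200/60 = 72.0245333
  N → positive
  Longitude: 140° + 58/60 + 23.03/3600 = 140 + 0.966667 + 0.006397 = 140.9730639
  W ⇒ negate
Point 3:
  Latitude: 55′ + 48.64″ = 55.81067′; 52 + 55.81067/60 = 52.9301778
  S → negative
  Longitude: 107° + 32/60 + 36.1/3600 = 107 + 0.533333 + 0.010028 = 107.5433611
  E ⇒ keep positive
Point 4:
  φ: 72 + 22/60 + 40.6/3600 = 72.3779444
  N ⇒ keep positive
  Lon: 28′ + 16.27″ = 28.27117′; 147 + 28.27117/60 = 147.4711861
  W → negative
Point 5:
  Latitude: 14 + 48/60 + 6.5/3600 = 14.8018056
  S ⇒ negate
  Longitude: 49° + 53/60 + 22.7/3600 = 49 + 0.883333 + 0.006306 = 49.8896389
  W ⇒ negate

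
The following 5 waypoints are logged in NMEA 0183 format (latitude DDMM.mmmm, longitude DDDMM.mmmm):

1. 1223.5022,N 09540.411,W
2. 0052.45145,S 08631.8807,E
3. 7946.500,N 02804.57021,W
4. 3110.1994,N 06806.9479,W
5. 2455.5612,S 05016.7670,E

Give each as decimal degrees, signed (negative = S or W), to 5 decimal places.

Point 1:
  Latitude: degrees = first 2 digits = 12, minutes = 23.5022; 12 + 23.5022/60 = 12.391703
  N ⇒ keep positive
  Longitude: degrees = first 3 digits = 95, minutes = 40.411; 95 + 40.411/60 = 95.673517
  W ⇒ negate
Point 2:
  φ: split at 2 digits → 00° and 52.45145′; 0 + 52.45145/60 = 0.874191
  S → negative
  λ: split at 3 digits → 086° and 31.8807′; 86 + 31.8807/60 = 86.531345
  E ⇒ keep positive
Point 3:
  Lat: split at 2 digits → 79° and 46.5′; 79 + 46.5/60 = 79.775000
  N ⇒ keep positive
  λ: split at 3 digits → 028° and 4.57021′; 28 + 4.57021/60 = 28.076170
  W ⇒ negate
Point 4:
  Lat: degrees = first 2 digits = 31, minutes = 10.1994; 31 + 10.1994/60 = 31.169990
  N → positive
  λ: split at 3 digits → 068° and 6.9479′; 68 + 6.9479/60 = 68.115798
  W → negative
Point 5:
  Lat: split at 2 digits → 24° and 55.5612′; 24 + 55.5612/60 = 24.926020
  S → negative
  Longitude: degrees = first 3 digits = 50, minutes = 16.767; 50 + 16.767/60 = 50.279450
  E ⇒ keep positive

1. 12.39170, -95.67352
2. -0.87419, 86.53135
3. 79.77500, -28.07617
4. 31.16999, -68.11580
5. -24.92602, 50.27945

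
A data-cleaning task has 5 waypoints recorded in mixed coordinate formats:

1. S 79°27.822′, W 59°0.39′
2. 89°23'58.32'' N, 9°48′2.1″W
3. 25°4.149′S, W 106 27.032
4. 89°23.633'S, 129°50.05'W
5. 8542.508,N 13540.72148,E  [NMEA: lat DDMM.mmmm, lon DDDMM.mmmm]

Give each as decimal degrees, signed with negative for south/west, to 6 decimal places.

1. -79.463700, -59.006500
2. 89.399533, -9.800583
3. -25.069150, -106.450533
4. -89.393883, -129.834167
5. 85.708467, 135.678691

Point 1:
  Lat: 27.822′ = 0.463700°; total 79.4637000
  S → negative
  Lon: 59 + 0.39/60 = 59.0065000
  W ⇒ negate
Point 2:
  Latitude: 89° + 23/60 + 58.32/3600 = 89 + 0.383333 + 0.016200 = 89.3995333
  N → positive
  Longitude: 9° + 48/60 + 2.1/3600 = 9 + 0.800000 + 0.000583 = 9.8005833
  hemisphere W, so the sign is −
Point 3:
  φ: 4.149′ = 0.069150°; total 25.0691500
  hemisphere S, so the sign is −
  Longitude: 27.032′ = 0.450533°; total 106.4505333
  W → negative
Point 4:
  φ: 23.633′ = 0.393883°; total 89.3938833
  hemisphere S, so the sign is −
  Longitude: 50.05′ = 0.834167°; total 129.8341667
  W ⇒ negate
Point 5:
  Lat: split at 2 digits → 85° and 42.508′; 85 + 42.508/60 = 85.7084667
  N ⇒ keep positive
  Lon: split at 3 digits → 135° and 40.72148′; 135 + 40.72148/60 = 135.6786913
  E → positive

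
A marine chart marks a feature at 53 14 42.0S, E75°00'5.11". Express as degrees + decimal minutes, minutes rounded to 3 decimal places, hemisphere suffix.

φ: 14 + 42/60 = 14.70000′
Longitude: seconds/60 = 0.08517; minutes = 0 + 0.08517 = 0.08517

53° 14.700′ S, 75° 0.085′ E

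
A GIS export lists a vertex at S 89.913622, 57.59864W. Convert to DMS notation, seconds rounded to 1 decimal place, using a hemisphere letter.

89°54′49.0″ S, 57°35′55.1″ W

Lat: whole degrees 89; 54.81732′ → 54′ and 49.039″
Lon: 0.598640° → 35.91840′; 0.91840 × 60 = 55.104″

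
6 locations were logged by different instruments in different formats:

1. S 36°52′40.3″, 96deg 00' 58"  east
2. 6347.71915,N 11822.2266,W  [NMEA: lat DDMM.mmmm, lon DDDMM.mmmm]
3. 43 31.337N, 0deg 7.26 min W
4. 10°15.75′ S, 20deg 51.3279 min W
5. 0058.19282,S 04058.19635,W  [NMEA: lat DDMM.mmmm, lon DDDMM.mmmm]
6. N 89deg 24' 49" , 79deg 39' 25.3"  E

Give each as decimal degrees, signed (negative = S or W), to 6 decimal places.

1. -36.877861, 96.016111
2. 63.795319, -118.370443
3. 43.522283, -0.121000
4. -10.262500, -20.855465
5. -0.969880, -40.969939
6. 89.413611, 79.657028

Point 1:
  Lat: 36 + 52/60 + 40.3/3600 = 36.8778611
  S → negative
  λ: 96 + 0/60 + 58/3600 = 96.0161111
  E → positive
Point 2:
  φ: split at 2 digits → 63° and 47.71915′; 63 + 47.71915/60 = 63.7953192
  N ⇒ keep positive
  λ: split at 3 digits → 118° and 22.2266′; 118 + 22.2266/60 = 118.3704433
  W ⇒ negate
Point 3:
  Lat: 43 + 31.337/60 = 43.5222833
  N ⇒ keep positive
  Longitude: 0 + 7.26/60 = 0.1210000
  W ⇒ negate
Point 4:
  Lat: 10 + 15.75/60 = 10.2625000
  S → negative
  Lon: 51.3279′ = 0.855465°; total 20.8554650
  W ⇒ negate
Point 5:
  Lat: degrees = first 2 digits = 0, minutes = 58.19282; 0 + 58.19282/60 = 0.9698803
  hemisphere S, so the sign is −
  Longitude: degrees = first 3 digits = 40, minutes = 58.19635; 40 + 58.19635/60 = 40.9699392
  W ⇒ negate
Point 6:
  Latitude: 24′ + 49″ = 24.81667′; 89 + 24.81667/60 = 89.4136111
  N ⇒ keep positive
  Lon: 39′ + 25.3″ = 39.42167′; 79 + 39.42167/60 = 79.6570278
  E → positive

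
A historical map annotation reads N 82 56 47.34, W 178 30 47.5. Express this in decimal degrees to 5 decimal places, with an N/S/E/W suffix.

φ: 82 + 56/60 + 47.34/3600 = 82.946483
Lon: 178° + 30/60 + 47.5/3600 = 178 + 0.500000 + 0.013194 = 178.513194

82.94648° N, 178.51319° W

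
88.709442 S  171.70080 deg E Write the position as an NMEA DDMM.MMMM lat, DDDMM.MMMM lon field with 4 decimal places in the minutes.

φ: fractional part 0.709442 → 42.566520 minutes
Longitude: fractional part 0.700800 → 42.048000 minutes

8842.5665,S / 17142.0480,E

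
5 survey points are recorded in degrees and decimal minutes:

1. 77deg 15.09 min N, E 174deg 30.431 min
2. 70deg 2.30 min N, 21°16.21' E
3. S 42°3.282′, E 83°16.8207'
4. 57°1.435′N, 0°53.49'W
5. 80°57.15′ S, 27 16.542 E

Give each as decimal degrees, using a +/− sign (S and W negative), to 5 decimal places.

Point 1:
  Latitude: 77 + 15.09/60 = 77.251500
  N ⇒ keep positive
  Longitude: 30.431′ = 0.507183°; total 174.507183
  E ⇒ keep positive
Point 2:
  Latitude: 70 + 2.3/60 = 70.038333
  N ⇒ keep positive
  λ: 21 + 16.21/60 = 21.270167
  E → positive
Point 3:
  Lat: 3.282′ = 0.054700°; total 42.054700
  S → negative
  λ: 16.8207′ = 0.280345°; total 83.280345
  E ⇒ keep positive
Point 4:
  Latitude: 57 + 1.435/60 = 57.023917
  N → positive
  Longitude: 53.49′ = 0.891500°; total 0.891500
  hemisphere W, so the sign is −
Point 5:
  Lat: 57.15′ = 0.952500°; total 80.952500
  hemisphere S, so the sign is −
  Lon: 16.542′ = 0.275700°; total 27.275700
  E → positive

1. 77.25150, 174.50718
2. 70.03833, 21.27017
3. -42.05470, 83.28035
4. 57.02392, -0.89150
5. -80.95250, 27.27570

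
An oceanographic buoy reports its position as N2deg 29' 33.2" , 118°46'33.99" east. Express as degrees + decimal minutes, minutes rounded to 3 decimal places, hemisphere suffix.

2° 29.553′ N, 118° 46.567′ E

φ: seconds/60 = 0.55333; minutes = 29 + 0.55333 = 29.55333
Longitude: 46 + 33.99/60 = 46.56650′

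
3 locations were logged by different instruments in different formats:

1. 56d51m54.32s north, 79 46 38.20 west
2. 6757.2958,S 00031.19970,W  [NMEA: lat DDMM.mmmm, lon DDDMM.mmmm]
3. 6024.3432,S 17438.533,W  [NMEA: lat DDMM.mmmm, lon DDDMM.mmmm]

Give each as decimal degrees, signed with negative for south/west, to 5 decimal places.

Point 1:
  Latitude: 51′ + 54.32″ = 51.90533′; 56 + 51.90533/60 = 56.865089
  N → positive
  Longitude: 46′ + 38.2″ = 46.63667′; 79 + 46.63667/60 = 79.777278
  W ⇒ negate
Point 2:
  φ: degrees = first 2 digits = 67, minutes = 57.2958; 67 + 57.2958/60 = 67.954930
  hemisphere S, so the sign is −
  λ: degrees = first 3 digits = 0, minutes = 31.1997; 0 + 31.1997/60 = 0.519995
  hemisphere W, so the sign is −
Point 3:
  Latitude: degrees = first 2 digits = 60, minutes = 24.3432; 60 + 24.3432/60 = 60.405720
  S ⇒ negate
  λ: split at 3 digits → 174° and 38.533′; 174 + 38.533/60 = 174.642217
  W → negative

1. 56.86509, -79.77728
2. -67.95493, -0.52000
3. -60.40572, -174.64222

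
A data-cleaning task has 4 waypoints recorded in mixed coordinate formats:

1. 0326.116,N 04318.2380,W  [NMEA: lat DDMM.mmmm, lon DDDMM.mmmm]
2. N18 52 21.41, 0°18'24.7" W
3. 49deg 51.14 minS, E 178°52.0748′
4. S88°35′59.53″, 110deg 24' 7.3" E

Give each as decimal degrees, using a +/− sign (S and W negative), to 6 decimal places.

1. 3.435267, -43.303967
2. 18.872614, -0.306861
3. -49.852333, 178.867913
4. -88.599869, 110.402028

Point 1:
  φ: degrees = first 2 digits = 3, minutes = 26.116; 3 + 26.116/60 = 3.4352667
  N ⇒ keep positive
  λ: degrees = first 3 digits = 43, minutes = 18.238; 43 + 18.238/60 = 43.3039667
  hemisphere W, so the sign is −
Point 2:
  Lat: 52′ + 21.41″ = 52.35683′; 18 + 52.35683/60 = 18.8726139
  N → positive
  λ: 0 + 18/60 + 24.7/3600 = 0.3068611
  W → negative
Point 3:
  Latitude: 49 + 51.14/60 = 49.8523333
  S ⇒ negate
  λ: 178 + 52.0748/60 = 178.8679133
  E → positive
Point 4:
  Lat: 88° + 35/60 + 59.53/3600 = 88 + 0.583333 + 0.016536 = 88.5998694
  hemisphere S, so the sign is −
  λ: 110° + 24/60 + 7.3/3600 = 110 + 0.400000 + 0.002028 = 110.4020278
  E ⇒ keep positive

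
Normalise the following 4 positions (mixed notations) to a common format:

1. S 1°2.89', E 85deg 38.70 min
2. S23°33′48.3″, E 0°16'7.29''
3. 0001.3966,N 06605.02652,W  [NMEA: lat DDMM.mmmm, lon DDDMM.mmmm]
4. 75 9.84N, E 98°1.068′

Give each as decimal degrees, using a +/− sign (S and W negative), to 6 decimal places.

Point 1:
  Latitude: 2.89′ = 0.048167°; total 1.0481667
  hemisphere S, so the sign is −
  Longitude: 38.7′ = 0.645000°; total 85.6450000
  E ⇒ keep positive
Point 2:
  φ: 33′ + 48.3″ = 33.80500′; 23 + 33.80500/60 = 23.5634167
  hemisphere S, so the sign is −
  λ: 16′ + 7.29″ = 16.12150′; 0 + 16.12150/60 = 0.2686917
  E → positive
Point 3:
  Latitude: split at 2 digits → 00° and 1.3966′; 0 + 1.3966/60 = 0.0232767
  N → positive
  Lon: split at 3 digits → 066° and 5.02652′; 66 + 5.02652/60 = 66.0837753
  W → negative
Point 4:
  φ: 9.84′ = 0.164000°; total 75.1640000
  N → positive
  Longitude: 98 + 1.068/60 = 98.0178000
  E → positive

1. -1.048167, 85.645000
2. -23.563417, 0.268692
3. 0.023277, -66.083775
4. 75.164000, 98.017800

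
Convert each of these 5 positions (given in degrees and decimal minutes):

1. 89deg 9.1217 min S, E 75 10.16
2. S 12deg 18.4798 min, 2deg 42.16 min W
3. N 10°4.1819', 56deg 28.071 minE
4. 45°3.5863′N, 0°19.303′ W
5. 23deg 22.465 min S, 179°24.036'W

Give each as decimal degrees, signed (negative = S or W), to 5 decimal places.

Point 1:
  Latitude: 9.1217′ = 0.152028°; total 89.152028
  S → negative
  Lon: 10.16′ = 0.169333°; total 75.169333
  E → positive
Point 2:
  Lat: 18.4798′ = 0.307997°; total 12.307997
  hemisphere S, so the sign is −
  λ: 42.16′ = 0.702667°; total 2.702667
  W ⇒ negate
Point 3:
  φ: 10 + 4.1819/60 = 10.069698
  N ⇒ keep positive
  Lon: 28.071′ = 0.467850°; total 56.467850
  E ⇒ keep positive
Point 4:
  φ: 45 + 3.5863/60 = 45.059772
  N → positive
  Lon: 19.303′ = 0.321717°; total 0.321717
  W ⇒ negate
Point 5:
  Lat: 23 + 22.465/60 = 23.374417
  hemisphere S, so the sign is −
  λ: 179 + 24.036/60 = 179.400600
  W ⇒ negate

1. -89.15203, 75.16933
2. -12.30800, -2.70267
3. 10.06970, 56.46785
4. 45.05977, -0.32172
5. -23.37442, -179.40060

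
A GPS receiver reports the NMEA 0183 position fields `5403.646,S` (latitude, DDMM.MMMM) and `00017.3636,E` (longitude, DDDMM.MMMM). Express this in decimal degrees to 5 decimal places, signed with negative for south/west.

Lat: degrees = first 2 digits = 54, minutes = 3.646; 54 + 3.646/60 = 54.060767
S ⇒ negate
λ: degrees = first 3 digits = 0, minutes = 17.3636; 0 + 17.3636/60 = 0.289393
E ⇒ keep positive

-54.06077, 0.28939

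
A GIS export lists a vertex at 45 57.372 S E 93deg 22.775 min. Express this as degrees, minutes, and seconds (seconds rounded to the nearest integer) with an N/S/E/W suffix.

φ: 57.37200′ → 57′ and 0.37200 × 60 = 22.32″
λ: fractional minutes 0.77500 × 60 = 46.50″

45°57′22″ S, 93°22′47″ E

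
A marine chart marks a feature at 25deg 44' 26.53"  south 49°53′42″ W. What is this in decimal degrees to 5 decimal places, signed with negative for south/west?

Lat: 44′ + 26.53″ = 44.44217′; 25 + 44.44217/60 = 25.740703
S → negative
Lon: 53′ + 42″ = 53.70000′; 49 + 53.70000/60 = 49.895000
W → negative

-25.74070, -49.89500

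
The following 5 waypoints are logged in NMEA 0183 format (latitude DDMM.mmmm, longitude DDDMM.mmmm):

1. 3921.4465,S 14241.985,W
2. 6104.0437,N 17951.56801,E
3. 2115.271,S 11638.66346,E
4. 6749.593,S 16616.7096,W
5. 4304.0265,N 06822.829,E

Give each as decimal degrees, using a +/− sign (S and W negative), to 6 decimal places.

Point 1:
  Latitude: split at 2 digits → 39° and 21.4465′; 39 + 21.4465/60 = 39.3574417
  S → negative
  Longitude: split at 3 digits → 142° and 41.985′; 142 + 41.985/60 = 142.6997500
  hemisphere W, so the sign is −
Point 2:
  φ: split at 2 digits → 61° and 4.0437′; 61 + 4.0437/60 = 61.0673950
  N ⇒ keep positive
  Longitude: degrees = first 3 digits = 179, minutes = 51.56801; 179 + 51.56801/60 = 179.8594668
  E → positive
Point 3:
  Latitude: split at 2 digits → 21° and 15.271′; 21 + 15.271/60 = 21.2545167
  S → negative
  λ: degrees = first 3 digits = 116, minutes = 38.66346; 116 + 38.66346/60 = 116.6443910
  E ⇒ keep positive
Point 4:
  φ: split at 2 digits → 67° and 49.593′; 67 + 49.593/60 = 67.8265500
  hemisphere S, so the sign is −
  Lon: degrees = first 3 digits = 166, minutes = 16.7096; 166 + 16.7096/60 = 166.2784933
  W ⇒ negate
Point 5:
  φ: degrees = first 2 digits = 43, minutes = 4.0265; 43 + 4.0265/60 = 43.0671083
  N → positive
  Lon: split at 3 digits → 068° and 22.829′; 68 + 22.829/60 = 68.3804833
  E ⇒ keep positive

1. -39.357442, -142.699750
2. 61.067395, 179.859467
3. -21.254517, 116.644391
4. -67.826550, -166.278493
5. 43.067108, 68.380483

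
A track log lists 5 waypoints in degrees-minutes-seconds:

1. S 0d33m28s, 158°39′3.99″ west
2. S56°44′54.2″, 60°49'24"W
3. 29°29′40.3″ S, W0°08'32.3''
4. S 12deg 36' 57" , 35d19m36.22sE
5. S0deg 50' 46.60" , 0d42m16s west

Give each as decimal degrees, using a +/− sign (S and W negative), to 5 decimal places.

Point 1:
  φ: 0 + 33/60 + 28/3600 = 0.557778
  hemisphere S, so the sign is −
  λ: 158 + 39/60 + 3.99/3600 = 158.651108
  W → negative
Point 2:
  Lat: 56° + 44/60 + 54.2/3600 = 56 + 0.733333 + 0.015056 = 56.748389
  S → negative
  Lon: 49′ + 24″ = 49.40000′; 60 + 49.40000/60 = 60.823333
  W ⇒ negate
Point 3:
  Latitude: 29 + 29/60 + 40.3/3600 = 29.494528
  hemisphere S, so the sign is −
  λ: 0° + 8/60 + 32.3/3600 = 0 + 0.133333 + 0.008972 = 0.142306
  W ⇒ negate
Point 4:
  φ: 12 + 36/60 + 57/3600 = 12.615833
  hemisphere S, so the sign is −
  Lon: 19′ + 36.22″ = 19.60367′; 35 + 19.60367/60 = 35.326728
  E → positive
Point 5:
  Latitude: 0 + 50/60 + 46.6/3600 = 0.846278
  S → negative
  Lon: 42′ + 16″ = 42.26667′; 0 + 42.26667/60 = 0.704444
  W → negative

1. -0.55778, -158.65111
2. -56.74839, -60.82333
3. -29.49453, -0.14231
4. -12.61583, 35.32673
5. -0.84628, -0.70444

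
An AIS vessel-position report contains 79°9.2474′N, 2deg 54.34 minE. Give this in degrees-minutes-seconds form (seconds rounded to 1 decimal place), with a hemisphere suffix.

79°09′14.8″ N, 2°54′20.4″ E

Lat: 9.24740′ → 9′ and 0.24740 × 60 = 14.844″
Longitude: 54.34000′ → 54′ and 0.34000 × 60 = 20.400″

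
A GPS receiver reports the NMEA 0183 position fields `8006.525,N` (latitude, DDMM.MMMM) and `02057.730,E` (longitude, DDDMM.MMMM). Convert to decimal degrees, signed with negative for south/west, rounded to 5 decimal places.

Lat: degrees = first 2 digits = 80, minutes = 6.525; 80 + 6.525/60 = 80.108750
N ⇒ keep positive
Longitude: degrees = first 3 digits = 20, minutes = 57.73; 20 + 57.73/60 = 20.962167
E ⇒ keep positive

80.10875, 20.96217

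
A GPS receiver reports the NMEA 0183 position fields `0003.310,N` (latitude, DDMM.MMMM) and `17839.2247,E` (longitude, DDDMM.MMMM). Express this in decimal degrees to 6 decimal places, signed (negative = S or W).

φ: degrees = first 2 digits = 0, minutes = 3.31; 0 + 3.31/60 = 0.0551667
N → positive
λ: split at 3 digits → 178° and 39.2247′; 178 + 39.2247/60 = 178.6537450
E ⇒ keep positive

0.055167, 178.653745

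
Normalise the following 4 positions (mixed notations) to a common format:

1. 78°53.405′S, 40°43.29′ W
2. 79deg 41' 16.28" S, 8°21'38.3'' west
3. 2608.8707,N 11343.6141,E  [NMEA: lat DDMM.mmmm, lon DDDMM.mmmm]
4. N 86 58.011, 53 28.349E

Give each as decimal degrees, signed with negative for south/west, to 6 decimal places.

1. -78.890083, -40.721500
2. -79.687856, -8.360639
3. 26.147845, 113.726902
4. 86.966850, 53.472483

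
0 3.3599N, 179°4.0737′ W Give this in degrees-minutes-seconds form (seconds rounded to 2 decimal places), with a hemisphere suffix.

0°03′21.59″ N, 179°04′4.42″ W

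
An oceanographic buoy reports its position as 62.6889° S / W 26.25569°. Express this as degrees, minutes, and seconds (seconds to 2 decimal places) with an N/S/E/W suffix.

62°41′20.04″ S, 26°15′20.48″ W

Latitude: 0.688900 × 60 = 41.33400′ → 41′, remainder × 60 = 20.0400″
Longitude: 0.255690 × 60 = 15.34140′ → 15′, remainder × 60 = 20.4840″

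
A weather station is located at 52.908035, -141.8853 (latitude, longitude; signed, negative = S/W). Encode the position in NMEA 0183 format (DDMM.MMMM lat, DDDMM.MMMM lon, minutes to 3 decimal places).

Latitude: 52° + 0.908035 × 60 = 52° 54.48210′
Longitude is negative → W; |value| = 141.885300
λ: minutes = (141.885300 − 141) × 60 = 53.11800

5254.482,N / 14153.118,W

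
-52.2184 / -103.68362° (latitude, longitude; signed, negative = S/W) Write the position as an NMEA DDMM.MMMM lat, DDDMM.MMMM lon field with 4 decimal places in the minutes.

5213.1040,S / 10341.0172,W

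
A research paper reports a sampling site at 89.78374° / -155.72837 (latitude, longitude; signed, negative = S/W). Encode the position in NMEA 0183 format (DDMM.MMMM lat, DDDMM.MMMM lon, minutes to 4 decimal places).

Latitude: 89° + 0.783740 × 60 = 89° 47.024400′
Longitude is negative → W; |value| = 155.728370
λ: 155° + 0.728370 × 60 = 155° 43.702200′

8947.0244,N / 15543.7022,W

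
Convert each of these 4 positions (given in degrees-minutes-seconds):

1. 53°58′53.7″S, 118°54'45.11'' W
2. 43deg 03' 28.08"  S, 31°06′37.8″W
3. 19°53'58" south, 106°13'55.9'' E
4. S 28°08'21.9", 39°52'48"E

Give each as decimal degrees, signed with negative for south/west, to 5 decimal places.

1. -53.98158, -118.91253
2. -43.05780, -31.11050
3. -19.89944, 106.23219
4. -28.13942, 39.88000

Point 1:
  φ: 53° + 58/60 + 53.7/3600 = 53 + 0.966667 + 0.014917 = 53.981583
  S ⇒ negate
  Longitude: 54′ + 45.11″ = 54.75183′; 118 + 54.75183/60 = 118.912531
  W ⇒ negate
Point 2:
  Lat: 43° + 3/60 + 28.08/3600 = 43 + 0.050000 + 0.007800 = 43.057800
  S ⇒ negate
  Lon: 31° + 6/60 + 37.8/3600 = 31 + 0.100000 + 0.010500 = 31.110500
  W → negative
Point 3:
  Lat: 19 + 53/60 + 58/3600 = 19.899444
  S ⇒ negate
  Lon: 106 + 13/60 + 55.9/3600 = 106.232194
  E ⇒ keep positive
Point 4:
  Lat: 8′ + 21.9″ = 8.36500′; 28 + 8.36500/60 = 28.139417
  S → negative
  Lon: 39 + 52/60 + 48/3600 = 39.880000
  E → positive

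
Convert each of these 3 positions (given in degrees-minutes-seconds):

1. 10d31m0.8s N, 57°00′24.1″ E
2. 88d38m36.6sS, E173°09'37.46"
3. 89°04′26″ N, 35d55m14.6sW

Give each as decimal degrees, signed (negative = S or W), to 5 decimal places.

Point 1:
  φ: 10° + 31/60 + 0.8/3600 = 10 + 0.516667 + 0.000222 = 10.516889
  N ⇒ keep positive
  λ: 57° + 0/60 + 24.1/3600 = 57 + 0.000000 + 0.006694 = 57.006694
  E → positive
Point 2:
  φ: 88° + 38/60 + 36.6/3600 = 88 + 0.633333 + 0.010167 = 88.643500
  hemisphere S, so the sign is −
  λ: 173° + 9/60 + 37.46/3600 = 173 + 0.150000 + 0.010406 = 173.160406
  E → positive
Point 3:
  Lat: 4′ + 26″ = 4.43333′; 89 + 4.43333/60 = 89.073889
  N ⇒ keep positive
  Lon: 35° + 55/60 + 14.6/3600 = 35 + 0.916667 + 0.004056 = 35.920722
  W → negative

1. 10.51689, 57.00669
2. -88.64350, 173.16041
3. 89.07389, -35.92072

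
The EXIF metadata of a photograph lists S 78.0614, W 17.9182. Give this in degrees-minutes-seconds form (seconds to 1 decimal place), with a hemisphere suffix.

78°03′41.0″ S, 17°55′5.5″ W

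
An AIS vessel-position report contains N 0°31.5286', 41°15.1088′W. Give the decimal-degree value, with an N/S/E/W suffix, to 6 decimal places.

0.525477° N, 41.251813° W

Latitude: 31.5286′ = 0.525477°; total 0.5254767
λ: 41 + 15.1088/60 = 41.2518133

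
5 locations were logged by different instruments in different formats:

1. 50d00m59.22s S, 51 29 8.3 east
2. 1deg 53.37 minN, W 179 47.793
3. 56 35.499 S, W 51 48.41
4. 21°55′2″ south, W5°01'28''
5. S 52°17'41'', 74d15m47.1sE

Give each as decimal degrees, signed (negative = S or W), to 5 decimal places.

1. -50.01645, 51.48564
2. 1.88950, -179.79655
3. -56.59165, -51.80683
4. -21.91722, -5.02444
5. -52.29472, 74.26308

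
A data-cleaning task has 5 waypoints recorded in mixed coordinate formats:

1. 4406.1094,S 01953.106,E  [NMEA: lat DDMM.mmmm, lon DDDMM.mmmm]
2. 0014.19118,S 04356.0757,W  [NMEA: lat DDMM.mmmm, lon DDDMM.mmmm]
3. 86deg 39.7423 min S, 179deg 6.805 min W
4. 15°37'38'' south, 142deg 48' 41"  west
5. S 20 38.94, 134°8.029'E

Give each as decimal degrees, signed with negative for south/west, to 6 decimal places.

Point 1:
  Latitude: split at 2 digits → 44° and 6.1094′; 44 + 6.1094/60 = 44.1018233
  S → negative
  Lon: split at 3 digits → 019° and 53.106′; 19 + 53.106/60 = 19.8851000
  E ⇒ keep positive
Point 2:
  Latitude: split at 2 digits → 00° and 14.19118′; 0 + 14.19118/60 = 0.2365197
  S ⇒ negate
  Longitude: degrees = first 3 digits = 43, minutes = 56.0757; 43 + 56.0757/60 = 43.9345950
  W → negative
Point 3:
  Lat: 86 + 39.7423/60 = 86.6623717
  S → negative
  λ: 179 + 6.805/60 = 179.1134167
  W ⇒ negate
Point 4:
  Lat: 15 + 37/60 + 38/3600 = 15.6272222
  S ⇒ negate
  λ: 48′ + 41″ = 48.68333′; 142 + 48.68333/60 = 142.8113889
  hemisphere W, so the sign is −
Point 5:
  Latitude: 20 + 38.94/60 = 20.6490000
  S → negative
  Lon: 8.029′ = 0.133817°; total 134.1338167
  E → positive

1. -44.101823, 19.885100
2. -0.236520, -43.934595
3. -86.662372, -179.113417
4. -15.627222, -142.811389
5. -20.649000, 134.133817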